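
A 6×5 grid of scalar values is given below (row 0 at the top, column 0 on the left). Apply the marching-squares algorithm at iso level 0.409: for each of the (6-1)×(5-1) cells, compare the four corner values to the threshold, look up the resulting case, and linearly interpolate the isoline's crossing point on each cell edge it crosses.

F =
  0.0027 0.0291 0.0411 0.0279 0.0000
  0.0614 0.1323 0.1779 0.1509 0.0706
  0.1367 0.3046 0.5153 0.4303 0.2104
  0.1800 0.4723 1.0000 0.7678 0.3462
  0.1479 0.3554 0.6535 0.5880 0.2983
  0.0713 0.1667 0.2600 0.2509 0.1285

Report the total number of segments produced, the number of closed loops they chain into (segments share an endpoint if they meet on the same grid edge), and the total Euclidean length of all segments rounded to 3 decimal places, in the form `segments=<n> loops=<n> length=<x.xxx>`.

segments=12 loops=1 length=9.180

cell (1,1): code 0100 → (1.685,2.000)–(2.000,1.495)
cell (1,2): code 1100 → (1.924,3.000)–(1.685,2.000)
cell (1,3): code 1000 → (2.000,3.097)–(1.924,3.000)
cell (2,0): code 0100 → (2.623,1.000)–(3.000,0.783)
cell (2,1): code 1110 → (2.000,1.495)–(2.623,1.000)
cell (2,3): code 1001 → (3.000,3.851)–(2.000,3.097)
cell (3,0): code 0010 → (3.000,0.783)–(3.541,1.000)
cell (3,1): code 0111 → (3.541,1.000)–(4.000,1.180)
cell (3,3): code 1001 → (4.000,3.618)–(3.000,3.851)
cell (4,1): code 0010 → (4.000,1.180)–(4.621,2.000)
cell (4,2): code 0011 → (4.621,2.000)–(4.531,3.000)
cell (4,3): code 0001 → (4.531,3.000)–(4.000,3.618)
total: 12 segments, chained into 1 closed loop(s), length Σ = 9.179794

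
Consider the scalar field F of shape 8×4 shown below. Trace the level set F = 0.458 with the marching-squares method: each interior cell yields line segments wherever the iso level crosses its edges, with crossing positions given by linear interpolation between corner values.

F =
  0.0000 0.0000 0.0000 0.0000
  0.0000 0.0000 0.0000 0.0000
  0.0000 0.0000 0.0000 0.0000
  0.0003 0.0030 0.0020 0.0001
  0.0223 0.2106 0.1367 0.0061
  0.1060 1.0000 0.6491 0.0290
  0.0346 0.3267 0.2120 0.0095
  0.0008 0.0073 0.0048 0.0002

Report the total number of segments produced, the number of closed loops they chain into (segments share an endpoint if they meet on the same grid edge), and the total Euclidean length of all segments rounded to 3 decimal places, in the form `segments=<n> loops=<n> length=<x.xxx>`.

cell (4,0): code 0100 → (4.313,1.000)–(5.000,0.394)
cell (4,1): code 1100 → (4.627,2.000)–(4.313,1.000)
cell (4,2): code 1000 → (5.000,2.308)–(4.627,2.000)
cell (5,0): code 0010 → (5.000,0.394)–(5.805,1.000)
cell (5,1): code 0011 → (5.805,1.000)–(5.437,2.000)
cell (5,2): code 0001 → (5.437,2.000)–(5.000,2.308)
total: 6 segments, chained into 1 closed loop(s), length Σ = 5.055931

segments=6 loops=1 length=5.056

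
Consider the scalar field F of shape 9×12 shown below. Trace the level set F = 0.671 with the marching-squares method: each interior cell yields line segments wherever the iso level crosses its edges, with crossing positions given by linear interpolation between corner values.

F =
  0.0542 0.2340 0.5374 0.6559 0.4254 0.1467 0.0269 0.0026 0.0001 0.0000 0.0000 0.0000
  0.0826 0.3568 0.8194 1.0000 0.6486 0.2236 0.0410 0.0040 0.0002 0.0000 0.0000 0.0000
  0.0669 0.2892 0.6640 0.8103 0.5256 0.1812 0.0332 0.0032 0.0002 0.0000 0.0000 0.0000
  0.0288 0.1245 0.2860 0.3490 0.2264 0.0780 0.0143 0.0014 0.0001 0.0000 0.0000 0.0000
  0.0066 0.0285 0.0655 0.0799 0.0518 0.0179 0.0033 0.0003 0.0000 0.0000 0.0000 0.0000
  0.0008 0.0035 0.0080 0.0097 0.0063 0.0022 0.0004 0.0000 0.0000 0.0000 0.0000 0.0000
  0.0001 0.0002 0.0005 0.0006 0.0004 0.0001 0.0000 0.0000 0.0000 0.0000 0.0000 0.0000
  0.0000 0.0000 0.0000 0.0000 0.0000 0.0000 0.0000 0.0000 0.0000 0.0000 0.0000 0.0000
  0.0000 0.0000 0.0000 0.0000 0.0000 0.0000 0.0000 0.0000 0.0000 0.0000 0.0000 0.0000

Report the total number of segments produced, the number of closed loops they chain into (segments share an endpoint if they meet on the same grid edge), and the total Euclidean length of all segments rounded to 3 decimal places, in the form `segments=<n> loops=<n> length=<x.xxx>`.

cell (0,1): code 0100 → (0.474,2.000)–(1.000,1.679)
cell (0,2): code 1100 → (0.044,3.000)–(0.474,2.000)
cell (0,3): code 1000 → (1.000,3.936)–(0.044,3.000)
cell (1,1): code 0010 → (1.000,1.679)–(1.955,2.000)
cell (1,2): code 0111 → (1.955,2.000)–(2.000,2.048)
cell (1,3): code 1001 → (2.000,3.489)–(1.000,3.936)
cell (2,2): code 0010 → (2.000,2.048)–(2.302,3.000)
cell (2,3): code 0001 → (2.302,3.000)–(2.000,3.489)
total: 8 segments, chained into 1 closed loop(s), length Σ = 6.785293

segments=8 loops=1 length=6.785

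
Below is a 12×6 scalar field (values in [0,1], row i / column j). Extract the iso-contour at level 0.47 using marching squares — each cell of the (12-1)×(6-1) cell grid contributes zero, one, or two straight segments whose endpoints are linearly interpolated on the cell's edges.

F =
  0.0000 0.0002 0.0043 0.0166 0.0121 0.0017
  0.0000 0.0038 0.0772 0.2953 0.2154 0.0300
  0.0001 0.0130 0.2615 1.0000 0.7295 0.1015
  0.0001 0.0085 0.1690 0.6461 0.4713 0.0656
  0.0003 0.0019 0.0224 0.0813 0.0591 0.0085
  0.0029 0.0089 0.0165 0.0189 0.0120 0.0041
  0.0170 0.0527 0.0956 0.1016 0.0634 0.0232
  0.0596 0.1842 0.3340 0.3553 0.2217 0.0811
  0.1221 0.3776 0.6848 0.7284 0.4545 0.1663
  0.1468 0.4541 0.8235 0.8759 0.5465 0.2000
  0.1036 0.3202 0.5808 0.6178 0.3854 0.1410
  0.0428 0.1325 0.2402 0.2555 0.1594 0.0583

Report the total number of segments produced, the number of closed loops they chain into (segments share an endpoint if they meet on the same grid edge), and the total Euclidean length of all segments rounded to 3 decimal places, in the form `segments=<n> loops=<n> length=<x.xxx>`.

segments=20 loops=2 length=16.159

cell (1,2): code 0100 → (1.248,3.000)–(2.000,2.282)
cell (1,3): code 1100 → (1.495,4.000)–(1.248,3.000)
cell (1,4): code 1000 → (2.000,4.413)–(1.495,4.000)
cell (2,2): code 0110 → (2.000,2.282)–(3.000,2.631)
cell (2,4): code 1001 → (3.000,4.003)–(2.000,4.413)
cell (3,2): code 0010 → (3.000,2.631)–(3.312,3.000)
cell (3,3): code 0011 → (3.312,3.000)–(3.003,4.000)
cell (3,4): code 0001 → (3.003,4.000)–(3.000,4.003)
cell (7,1): code 0100 → (7.388,2.000)–(8.000,1.301)
cell (7,2): code 1100 → (7.307,3.000)–(7.388,2.000)
cell (7,3): code 1000 → (8.000,3.943)–(7.307,3.000)
cell (8,1): code 0110 → (8.000,1.301)–(9.000,1.043)
cell (8,3): code 1101 → (8.168,4.000)–(8.000,3.943)
cell (8,4): code 1000 → (9.000,4.221)–(8.168,4.000)
cell (9,1): code 0110 → (9.000,1.043)–(10.000,1.575)
cell (9,3): code 1011 → (10.000,3.636)–(9.475,4.000)
cell (9,4): code 0001 → (9.475,4.000)–(9.000,4.221)
cell (10,1): code 0010 → (10.000,1.575)–(10.325,2.000)
cell (10,2): code 0011 → (10.325,2.000)–(10.408,3.000)
cell (10,3): code 0001 → (10.408,3.000)–(10.000,3.636)
total: 20 segments, chained into 2 closed loop(s), length Σ = 16.159338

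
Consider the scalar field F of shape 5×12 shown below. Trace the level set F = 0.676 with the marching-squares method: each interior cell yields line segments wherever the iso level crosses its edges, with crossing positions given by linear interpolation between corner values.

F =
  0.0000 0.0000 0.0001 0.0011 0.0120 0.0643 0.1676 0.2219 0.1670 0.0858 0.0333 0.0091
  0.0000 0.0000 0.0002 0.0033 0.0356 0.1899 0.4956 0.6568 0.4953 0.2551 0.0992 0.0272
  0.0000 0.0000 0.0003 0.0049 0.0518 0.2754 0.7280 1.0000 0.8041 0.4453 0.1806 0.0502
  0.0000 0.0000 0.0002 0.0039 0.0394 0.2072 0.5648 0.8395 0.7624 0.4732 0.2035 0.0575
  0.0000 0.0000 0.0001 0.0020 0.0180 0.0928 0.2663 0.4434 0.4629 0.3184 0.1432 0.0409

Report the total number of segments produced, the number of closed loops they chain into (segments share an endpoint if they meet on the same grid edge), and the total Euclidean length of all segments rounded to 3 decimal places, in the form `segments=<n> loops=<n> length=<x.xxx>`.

segments=10 loops=1 length=7.443

cell (1,5): code 0100 → (1.776,6.000)–(2.000,5.885)
cell (1,6): code 1100 → (1.056,7.000)–(1.776,6.000)
cell (1,7): code 1100 → (1.585,8.000)–(1.056,7.000)
cell (1,8): code 1000 → (2.000,8.357)–(1.585,8.000)
cell (2,5): code 0010 → (2.000,5.885)–(2.319,6.000)
cell (2,6): code 0111 → (2.319,6.000)–(3.000,6.405)
cell (2,8): code 1001 → (3.000,8.299)–(2.000,8.357)
cell (3,6): code 0010 → (3.000,6.405)–(3.413,7.000)
cell (3,7): code 0011 → (3.413,7.000)–(3.288,8.000)
cell (3,8): code 0001 → (3.288,8.000)–(3.000,8.299)
total: 10 segments, chained into 1 closed loop(s), length Σ = 7.442927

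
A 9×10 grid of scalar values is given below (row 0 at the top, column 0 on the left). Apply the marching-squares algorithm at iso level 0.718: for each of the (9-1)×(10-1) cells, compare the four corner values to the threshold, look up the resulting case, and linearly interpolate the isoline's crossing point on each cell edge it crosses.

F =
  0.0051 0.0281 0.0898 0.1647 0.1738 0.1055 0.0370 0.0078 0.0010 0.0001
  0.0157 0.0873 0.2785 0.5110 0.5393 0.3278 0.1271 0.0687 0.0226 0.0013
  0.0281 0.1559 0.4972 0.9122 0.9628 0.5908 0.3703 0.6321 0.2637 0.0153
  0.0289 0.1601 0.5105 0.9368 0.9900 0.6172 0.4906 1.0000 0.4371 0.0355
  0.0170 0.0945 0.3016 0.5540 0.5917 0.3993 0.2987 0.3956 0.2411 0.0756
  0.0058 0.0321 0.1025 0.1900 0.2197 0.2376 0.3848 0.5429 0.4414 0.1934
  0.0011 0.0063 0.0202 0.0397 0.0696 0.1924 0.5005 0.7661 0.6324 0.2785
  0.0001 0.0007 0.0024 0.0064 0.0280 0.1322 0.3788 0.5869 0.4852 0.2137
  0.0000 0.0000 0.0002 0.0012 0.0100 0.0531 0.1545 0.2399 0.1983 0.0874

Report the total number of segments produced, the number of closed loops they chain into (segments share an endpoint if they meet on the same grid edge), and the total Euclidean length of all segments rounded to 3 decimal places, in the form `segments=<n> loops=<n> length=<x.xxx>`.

segments=16 loops=3 length=12.074

cell (1,2): code 0100 → (1.516,3.000)–(2.000,2.532)
cell (1,3): code 1100 → (1.422,4.000)–(1.516,3.000)
cell (1,4): code 1000 → (2.000,4.658)–(1.422,4.000)
cell (2,2): code 0110 → (2.000,2.532)–(3.000,2.487)
cell (2,4): code 1001 → (3.000,4.730)–(2.000,4.658)
cell (2,6): code 0100 → (2.233,7.000)–(3.000,6.446)
cell (2,7): code 1000 → (3.000,7.501)–(2.233,7.000)
cell (3,2): code 0010 → (3.000,2.487)–(3.572,3.000)
cell (3,3): code 0011 → (3.572,3.000)–(3.683,4.000)
cell (3,4): code 0001 → (3.683,4.000)–(3.000,4.730)
cell (3,6): code 0010 → (3.000,6.446)–(3.467,7.000)
cell (3,7): code 0001 → (3.467,7.000)–(3.000,7.501)
cell (5,6): code 0100 → (5.784,7.000)–(6.000,6.819)
cell (5,7): code 1000 → (6.000,7.360)–(5.784,7.000)
cell (6,6): code 0010 → (6.000,6.819)–(6.268,7.000)
cell (6,7): code 0001 → (6.268,7.000)–(6.000,7.360)
total: 16 segments, chained into 3 closed loop(s), length Σ = 12.074188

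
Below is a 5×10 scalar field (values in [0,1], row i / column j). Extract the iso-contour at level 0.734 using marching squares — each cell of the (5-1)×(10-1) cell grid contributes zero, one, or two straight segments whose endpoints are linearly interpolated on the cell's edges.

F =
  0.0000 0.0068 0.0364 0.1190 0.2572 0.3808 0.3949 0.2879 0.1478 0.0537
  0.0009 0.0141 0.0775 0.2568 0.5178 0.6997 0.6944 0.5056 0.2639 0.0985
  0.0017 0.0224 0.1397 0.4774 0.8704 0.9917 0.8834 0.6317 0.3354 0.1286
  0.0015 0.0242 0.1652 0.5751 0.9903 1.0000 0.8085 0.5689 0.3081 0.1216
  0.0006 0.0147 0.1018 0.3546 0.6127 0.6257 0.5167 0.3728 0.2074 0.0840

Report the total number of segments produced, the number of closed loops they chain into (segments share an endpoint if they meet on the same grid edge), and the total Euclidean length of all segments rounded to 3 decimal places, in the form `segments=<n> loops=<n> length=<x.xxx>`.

cell (1,3): code 0100 → (1.613,4.000)–(2.000,3.653)
cell (1,4): code 1100 → (1.117,5.000)–(1.613,4.000)
cell (1,5): code 1100 → (1.210,6.000)–(1.117,5.000)
cell (1,6): code 1000 → (2.000,6.594)–(1.210,6.000)
cell (2,3): code 0110 → (2.000,3.653)–(3.000,3.383)
cell (2,6): code 1001 → (3.000,6.311)–(2.000,6.594)
cell (3,3): code 0010 → (3.000,3.383)–(3.679,4.000)
cell (3,4): code 0011 → (3.679,4.000)–(3.711,5.000)
cell (3,5): code 0011 → (3.711,5.000)–(3.255,6.000)
cell (3,6): code 0001 → (3.255,6.000)–(3.000,6.311)
total: 10 segments, chained into 1 closed loop(s), length Σ = 9.122720

segments=10 loops=1 length=9.123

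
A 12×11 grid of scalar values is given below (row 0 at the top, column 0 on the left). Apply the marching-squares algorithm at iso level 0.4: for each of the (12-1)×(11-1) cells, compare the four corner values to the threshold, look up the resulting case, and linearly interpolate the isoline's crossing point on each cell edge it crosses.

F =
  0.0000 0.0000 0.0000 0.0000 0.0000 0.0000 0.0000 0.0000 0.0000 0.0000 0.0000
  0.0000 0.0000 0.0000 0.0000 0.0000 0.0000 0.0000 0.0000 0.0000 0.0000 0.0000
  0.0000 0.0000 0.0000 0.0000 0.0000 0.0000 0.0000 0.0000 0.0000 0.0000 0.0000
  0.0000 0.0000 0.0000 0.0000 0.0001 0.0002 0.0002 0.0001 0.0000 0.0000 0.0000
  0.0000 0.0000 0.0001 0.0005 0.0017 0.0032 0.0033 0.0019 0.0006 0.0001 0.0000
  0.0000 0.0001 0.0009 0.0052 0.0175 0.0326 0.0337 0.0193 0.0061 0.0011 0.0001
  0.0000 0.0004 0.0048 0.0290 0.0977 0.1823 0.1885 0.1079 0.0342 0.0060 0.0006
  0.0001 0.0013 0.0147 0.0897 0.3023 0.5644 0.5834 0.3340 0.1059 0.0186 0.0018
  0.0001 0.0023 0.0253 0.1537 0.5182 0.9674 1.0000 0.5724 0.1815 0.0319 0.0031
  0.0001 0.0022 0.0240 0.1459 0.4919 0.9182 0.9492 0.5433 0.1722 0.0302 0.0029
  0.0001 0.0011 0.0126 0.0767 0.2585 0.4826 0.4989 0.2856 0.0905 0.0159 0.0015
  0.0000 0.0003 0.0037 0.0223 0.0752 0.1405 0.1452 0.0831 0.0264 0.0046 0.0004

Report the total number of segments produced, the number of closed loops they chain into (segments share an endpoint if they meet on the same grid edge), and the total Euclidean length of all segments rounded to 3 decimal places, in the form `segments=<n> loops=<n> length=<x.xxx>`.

segments=16 loops=1 length=11.793

cell (6,4): code 0100 → (6.570,5.000)–(7.000,4.373)
cell (6,5): code 1100 → (6.536,6.000)–(6.570,5.000)
cell (6,6): code 1000 → (7.000,6.735)–(6.536,6.000)
cell (7,3): code 0100 → (7.453,4.000)–(8.000,3.676)
cell (7,4): code 1110 → (7.000,4.373)–(7.453,4.000)
cell (7,6): code 1101 → (7.277,7.000)–(7.000,6.735)
cell (7,7): code 1000 → (8.000,7.441)–(7.277,7.000)
cell (8,3): code 0110 → (8.000,3.676)–(9.000,3.734)
cell (8,7): code 1001 → (9.000,7.386)–(8.000,7.441)
cell (9,3): code 0010 → (9.000,3.734)–(9.394,4.000)
cell (9,4): code 0111 → (9.394,4.000)–(10.000,4.631)
cell (9,6): code 1011 → (10.000,6.464)–(9.556,7.000)
cell (9,7): code 0001 → (9.556,7.000)–(9.000,7.386)
cell (10,4): code 0010 → (10.000,4.631)–(10.241,5.000)
cell (10,5): code 0011 → (10.241,5.000)–(10.280,6.000)
cell (10,6): code 0001 → (10.280,6.000)–(10.000,6.464)
total: 16 segments, chained into 1 closed loop(s), length Σ = 11.793108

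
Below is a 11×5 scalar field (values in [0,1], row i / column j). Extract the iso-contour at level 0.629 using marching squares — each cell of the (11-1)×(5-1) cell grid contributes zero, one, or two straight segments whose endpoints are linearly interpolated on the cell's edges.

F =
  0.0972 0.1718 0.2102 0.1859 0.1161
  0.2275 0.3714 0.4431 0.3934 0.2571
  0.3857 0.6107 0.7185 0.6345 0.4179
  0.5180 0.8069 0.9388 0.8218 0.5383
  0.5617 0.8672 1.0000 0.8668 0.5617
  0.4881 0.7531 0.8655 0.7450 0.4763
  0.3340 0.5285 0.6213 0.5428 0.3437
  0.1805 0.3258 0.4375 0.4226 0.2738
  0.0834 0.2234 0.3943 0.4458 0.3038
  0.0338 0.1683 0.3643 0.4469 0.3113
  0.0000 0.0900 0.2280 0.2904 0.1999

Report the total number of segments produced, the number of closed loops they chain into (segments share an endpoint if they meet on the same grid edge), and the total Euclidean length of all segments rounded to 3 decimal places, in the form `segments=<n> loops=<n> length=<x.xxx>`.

cell (1,1): code 0100 → (1.675,2.000)–(2.000,1.170)
cell (1,2): code 1100 → (1.977,3.000)–(1.675,2.000)
cell (1,3): code 1000 → (2.000,3.025)–(1.977,3.000)
cell (2,0): code 0100 → (2.093,1.000)–(3.000,0.384)
cell (2,1): code 1110 → (2.000,1.170)–(2.093,1.000)
cell (2,3): code 1001 → (3.000,3.680)–(2.000,3.025)
cell (3,0): code 0110 → (3.000,0.384)–(4.000,0.220)
cell (3,3): code 1001 → (4.000,3.779)–(3.000,3.680)
cell (4,0): code 0110 → (4.000,0.220)–(5.000,0.532)
cell (4,3): code 1001 → (5.000,3.432)–(4.000,3.779)
cell (5,0): code 0010 → (5.000,0.532)–(5.553,1.000)
cell (5,1): code 0011 → (5.553,1.000)–(5.968,2.000)
cell (5,2): code 0011 → (5.968,2.000)–(5.574,3.000)
cell (5,3): code 0001 → (5.574,3.000)–(5.000,3.432)
total: 14 segments, chained into 1 closed loop(s), length Σ = 12.180154

segments=14 loops=1 length=12.180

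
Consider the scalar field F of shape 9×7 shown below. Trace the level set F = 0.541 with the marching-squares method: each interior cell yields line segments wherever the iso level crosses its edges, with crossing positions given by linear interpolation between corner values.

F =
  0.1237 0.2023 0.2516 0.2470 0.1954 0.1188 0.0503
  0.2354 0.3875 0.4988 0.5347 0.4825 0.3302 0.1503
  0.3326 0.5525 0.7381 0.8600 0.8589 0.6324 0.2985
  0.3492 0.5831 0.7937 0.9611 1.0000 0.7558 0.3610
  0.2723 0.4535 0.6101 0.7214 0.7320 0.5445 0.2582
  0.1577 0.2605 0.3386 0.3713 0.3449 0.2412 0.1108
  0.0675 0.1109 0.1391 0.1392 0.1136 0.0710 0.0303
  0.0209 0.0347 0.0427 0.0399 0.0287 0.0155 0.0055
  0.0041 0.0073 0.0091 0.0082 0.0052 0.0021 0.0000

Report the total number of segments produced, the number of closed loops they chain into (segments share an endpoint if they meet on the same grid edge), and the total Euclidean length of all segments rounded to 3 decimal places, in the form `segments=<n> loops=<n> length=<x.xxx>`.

cell (1,0): code 0100 → (1.930,1.000)–(2.000,0.948)
cell (1,1): code 1100 → (1.176,2.000)–(1.930,1.000)
cell (1,2): code 1100 → (1.019,3.000)–(1.176,2.000)
cell (1,3): code 1100 → (1.155,4.000)–(1.019,3.000)
cell (1,4): code 1100 → (1.698,5.000)–(1.155,4.000)
cell (1,5): code 1000 → (2.000,5.274)–(1.698,5.000)
cell (2,0): code 0110 → (2.000,0.948)–(3.000,0.820)
cell (2,5): code 1001 → (3.000,5.544)–(2.000,5.274)
cell (3,0): code 0010 → (3.000,0.820)–(3.325,1.000)
cell (3,1): code 0111 → (3.325,1.000)–(4.000,1.559)
cell (3,5): code 1001 → (4.000,5.012)–(3.000,5.544)
cell (4,1): code 0010 → (4.000,1.559)–(4.255,2.000)
cell (4,2): code 0011 → (4.255,2.000)–(4.515,3.000)
cell (4,3): code 0011 → (4.515,3.000)–(4.493,4.000)
cell (4,4): code 0011 → (4.493,4.000)–(4.012,5.000)
cell (4,5): code 0001 → (4.012,5.000)–(4.000,5.012)
total: 16 segments, chained into 1 closed loop(s), length Σ = 13.000734

segments=16 loops=1 length=13.001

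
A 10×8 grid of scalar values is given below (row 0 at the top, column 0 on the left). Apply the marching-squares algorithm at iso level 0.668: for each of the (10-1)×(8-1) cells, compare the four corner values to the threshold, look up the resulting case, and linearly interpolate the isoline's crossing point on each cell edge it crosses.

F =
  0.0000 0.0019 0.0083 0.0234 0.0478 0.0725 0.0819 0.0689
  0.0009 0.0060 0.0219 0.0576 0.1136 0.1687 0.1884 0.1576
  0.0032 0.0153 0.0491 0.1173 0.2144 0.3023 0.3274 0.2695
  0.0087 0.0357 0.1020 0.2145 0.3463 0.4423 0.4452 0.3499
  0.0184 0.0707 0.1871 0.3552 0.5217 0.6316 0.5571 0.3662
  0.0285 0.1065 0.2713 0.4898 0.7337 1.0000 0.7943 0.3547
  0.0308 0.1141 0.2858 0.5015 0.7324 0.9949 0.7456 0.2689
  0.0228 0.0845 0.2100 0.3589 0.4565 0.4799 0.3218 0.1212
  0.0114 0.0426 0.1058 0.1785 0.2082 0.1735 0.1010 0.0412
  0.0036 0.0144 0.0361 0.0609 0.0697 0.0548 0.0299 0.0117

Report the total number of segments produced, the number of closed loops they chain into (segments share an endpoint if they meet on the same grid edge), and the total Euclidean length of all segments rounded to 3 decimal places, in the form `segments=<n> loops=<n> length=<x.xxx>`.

cell (4,3): code 0100 → (4.690,4.000)–(5.000,3.731)
cell (4,4): code 1100 → (4.099,5.000)–(4.690,4.000)
cell (4,5): code 1100 → (4.468,6.000)–(4.099,5.000)
cell (4,6): code 1000 → (5.000,6.287)–(4.468,6.000)
cell (5,3): code 0110 → (5.000,3.731)–(6.000,3.721)
cell (5,6): code 1001 → (6.000,6.163)–(5.000,6.287)
cell (6,3): code 0010 → (6.000,3.721)–(6.233,4.000)
cell (6,4): code 0011 → (6.233,4.000)–(6.635,5.000)
cell (6,5): code 0011 → (6.635,5.000)–(6.183,6.000)
cell (6,6): code 0001 → (6.183,6.000)–(6.000,6.163)
total: 10 segments, chained into 1 closed loop(s), length Σ = 8.034454

segments=10 loops=1 length=8.034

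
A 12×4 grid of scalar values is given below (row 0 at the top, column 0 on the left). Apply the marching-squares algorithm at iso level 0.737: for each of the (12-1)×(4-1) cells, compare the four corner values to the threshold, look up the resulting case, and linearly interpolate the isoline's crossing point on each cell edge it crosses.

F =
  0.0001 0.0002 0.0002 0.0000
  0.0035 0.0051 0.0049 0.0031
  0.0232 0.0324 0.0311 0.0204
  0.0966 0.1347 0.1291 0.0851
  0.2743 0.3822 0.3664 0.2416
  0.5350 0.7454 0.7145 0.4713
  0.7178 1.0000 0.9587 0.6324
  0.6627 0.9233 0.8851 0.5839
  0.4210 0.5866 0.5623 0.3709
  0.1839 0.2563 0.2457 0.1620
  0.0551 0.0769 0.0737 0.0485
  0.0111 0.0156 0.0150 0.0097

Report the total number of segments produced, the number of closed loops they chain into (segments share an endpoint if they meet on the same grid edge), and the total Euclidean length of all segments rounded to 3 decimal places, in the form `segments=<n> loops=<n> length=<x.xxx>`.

cell (4,0): code 0100 → (4.977,1.000)–(5.000,0.960)
cell (4,1): code 1000 → (5.000,1.272)–(4.977,1.000)
cell (5,0): code 0110 → (5.000,0.960)–(6.000,0.068)
cell (5,1): code 1101 → (5.092,2.000)–(5.000,1.272)
cell (5,2): code 1000 → (6.000,2.679)–(5.092,2.000)
cell (6,0): code 0110 → (6.000,0.068)–(7.000,0.285)
cell (6,2): code 1001 → (7.000,2.492)–(6.000,2.679)
cell (7,0): code 0010 → (7.000,0.285)–(7.553,1.000)
cell (7,1): code 0011 → (7.553,1.000)–(7.459,2.000)
cell (7,2): code 0001 → (7.459,2.000)–(7.000,2.492)
total: 10 segments, chained into 1 closed loop(s), length Σ = 8.148653

segments=10 loops=1 length=8.149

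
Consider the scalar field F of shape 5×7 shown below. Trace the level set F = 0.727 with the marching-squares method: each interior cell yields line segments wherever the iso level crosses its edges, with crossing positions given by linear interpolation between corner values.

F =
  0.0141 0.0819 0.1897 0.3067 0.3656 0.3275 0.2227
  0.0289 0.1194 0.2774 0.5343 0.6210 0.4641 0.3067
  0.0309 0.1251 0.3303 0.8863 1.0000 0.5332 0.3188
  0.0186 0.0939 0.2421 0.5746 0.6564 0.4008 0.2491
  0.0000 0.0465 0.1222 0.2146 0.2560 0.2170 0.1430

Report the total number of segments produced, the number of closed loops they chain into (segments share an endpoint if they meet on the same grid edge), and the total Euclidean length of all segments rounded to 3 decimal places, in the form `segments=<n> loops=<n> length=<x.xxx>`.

cell (1,2): code 0100 → (1.547,3.000)–(2.000,2.713)
cell (1,3): code 1100 → (1.280,4.000)–(1.547,3.000)
cell (1,4): code 1000 → (2.000,4.585)–(1.280,4.000)
cell (2,2): code 0010 → (2.000,2.713)–(2.511,3.000)
cell (2,3): code 0011 → (2.511,3.000)–(2.795,4.000)
cell (2,4): code 0001 → (2.795,4.000)–(2.000,4.585)
total: 6 segments, chained into 1 closed loop(s), length Σ = 5.110555

segments=6 loops=1 length=5.111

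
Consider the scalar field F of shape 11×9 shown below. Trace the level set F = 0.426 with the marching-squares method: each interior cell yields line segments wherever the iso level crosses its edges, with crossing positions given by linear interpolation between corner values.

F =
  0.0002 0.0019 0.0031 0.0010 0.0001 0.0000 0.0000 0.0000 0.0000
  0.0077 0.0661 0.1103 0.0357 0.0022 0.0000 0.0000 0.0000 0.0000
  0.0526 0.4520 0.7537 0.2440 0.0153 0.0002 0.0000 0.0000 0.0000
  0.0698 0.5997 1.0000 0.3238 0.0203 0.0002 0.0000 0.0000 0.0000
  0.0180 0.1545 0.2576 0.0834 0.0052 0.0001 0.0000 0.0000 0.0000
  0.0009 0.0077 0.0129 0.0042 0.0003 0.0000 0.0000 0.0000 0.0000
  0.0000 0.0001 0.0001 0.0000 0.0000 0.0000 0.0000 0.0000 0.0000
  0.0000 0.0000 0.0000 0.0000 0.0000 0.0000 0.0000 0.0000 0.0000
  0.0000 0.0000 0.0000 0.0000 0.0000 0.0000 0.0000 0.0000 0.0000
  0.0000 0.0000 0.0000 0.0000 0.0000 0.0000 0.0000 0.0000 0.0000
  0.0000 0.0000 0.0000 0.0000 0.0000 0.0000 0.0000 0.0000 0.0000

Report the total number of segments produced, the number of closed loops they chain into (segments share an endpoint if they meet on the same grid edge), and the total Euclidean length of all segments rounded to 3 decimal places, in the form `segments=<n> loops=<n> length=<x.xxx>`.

segments=8 loops=1 length=6.791

cell (1,0): code 0100 → (1.933,1.000)–(2.000,0.935)
cell (1,1): code 1100 → (1.491,2.000)–(1.933,1.000)
cell (1,2): code 1000 → (2.000,2.643)–(1.491,2.000)
cell (2,0): code 0110 → (2.000,0.935)–(3.000,0.672)
cell (2,2): code 1001 → (3.000,2.849)–(2.000,2.643)
cell (3,0): code 0010 → (3.000,0.672)–(3.390,1.000)
cell (3,1): code 0011 → (3.390,1.000)–(3.773,2.000)
cell (3,2): code 0001 → (3.773,2.000)–(3.000,2.849)
total: 8 segments, chained into 1 closed loop(s), length Σ = 6.790751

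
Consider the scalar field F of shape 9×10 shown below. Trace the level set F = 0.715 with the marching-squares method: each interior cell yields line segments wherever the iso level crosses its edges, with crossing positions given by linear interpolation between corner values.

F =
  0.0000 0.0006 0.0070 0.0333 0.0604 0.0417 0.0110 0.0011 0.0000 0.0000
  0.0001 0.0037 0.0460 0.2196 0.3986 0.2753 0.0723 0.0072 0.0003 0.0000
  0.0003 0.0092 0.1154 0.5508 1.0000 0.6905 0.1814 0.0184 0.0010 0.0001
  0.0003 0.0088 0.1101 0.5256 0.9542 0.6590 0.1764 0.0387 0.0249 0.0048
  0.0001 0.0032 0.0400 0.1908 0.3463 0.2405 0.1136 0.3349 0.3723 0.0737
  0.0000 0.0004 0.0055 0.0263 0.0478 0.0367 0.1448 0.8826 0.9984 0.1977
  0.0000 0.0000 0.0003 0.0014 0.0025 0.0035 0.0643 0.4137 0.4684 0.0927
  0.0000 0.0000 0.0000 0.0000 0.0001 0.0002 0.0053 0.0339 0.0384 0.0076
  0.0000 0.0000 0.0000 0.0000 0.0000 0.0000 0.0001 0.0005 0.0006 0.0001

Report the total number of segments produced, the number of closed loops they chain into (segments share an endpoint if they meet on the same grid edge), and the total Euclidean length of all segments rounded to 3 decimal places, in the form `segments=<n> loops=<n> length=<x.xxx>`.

cell (1,3): code 0100 → (1.526,4.000)–(2.000,3.366)
cell (1,4): code 1000 → (2.000,4.921)–(1.526,4.000)
cell (2,3): code 0110 → (2.000,3.366)–(3.000,3.442)
cell (2,4): code 1001 → (3.000,4.810)–(2.000,4.921)
cell (3,3): code 0010 → (3.000,3.442)–(3.393,4.000)
cell (3,4): code 0001 → (3.393,4.000)–(3.000,4.810)
cell (4,6): code 0100 → (4.694,7.000)–(5.000,6.773)
cell (4,7): code 1100 → (4.547,8.000)–(4.694,7.000)
cell (4,8): code 1000 → (5.000,8.354)–(4.547,8.000)
cell (5,6): code 0010 → (5.000,6.773)–(5.357,7.000)
cell (5,7): code 0011 → (5.357,7.000)–(5.535,8.000)
cell (5,8): code 0001 → (5.535,8.000)–(5.000,8.354)
total: 12 segments, chained into 2 closed loop(s), length Σ = 9.466930

segments=12 loops=2 length=9.467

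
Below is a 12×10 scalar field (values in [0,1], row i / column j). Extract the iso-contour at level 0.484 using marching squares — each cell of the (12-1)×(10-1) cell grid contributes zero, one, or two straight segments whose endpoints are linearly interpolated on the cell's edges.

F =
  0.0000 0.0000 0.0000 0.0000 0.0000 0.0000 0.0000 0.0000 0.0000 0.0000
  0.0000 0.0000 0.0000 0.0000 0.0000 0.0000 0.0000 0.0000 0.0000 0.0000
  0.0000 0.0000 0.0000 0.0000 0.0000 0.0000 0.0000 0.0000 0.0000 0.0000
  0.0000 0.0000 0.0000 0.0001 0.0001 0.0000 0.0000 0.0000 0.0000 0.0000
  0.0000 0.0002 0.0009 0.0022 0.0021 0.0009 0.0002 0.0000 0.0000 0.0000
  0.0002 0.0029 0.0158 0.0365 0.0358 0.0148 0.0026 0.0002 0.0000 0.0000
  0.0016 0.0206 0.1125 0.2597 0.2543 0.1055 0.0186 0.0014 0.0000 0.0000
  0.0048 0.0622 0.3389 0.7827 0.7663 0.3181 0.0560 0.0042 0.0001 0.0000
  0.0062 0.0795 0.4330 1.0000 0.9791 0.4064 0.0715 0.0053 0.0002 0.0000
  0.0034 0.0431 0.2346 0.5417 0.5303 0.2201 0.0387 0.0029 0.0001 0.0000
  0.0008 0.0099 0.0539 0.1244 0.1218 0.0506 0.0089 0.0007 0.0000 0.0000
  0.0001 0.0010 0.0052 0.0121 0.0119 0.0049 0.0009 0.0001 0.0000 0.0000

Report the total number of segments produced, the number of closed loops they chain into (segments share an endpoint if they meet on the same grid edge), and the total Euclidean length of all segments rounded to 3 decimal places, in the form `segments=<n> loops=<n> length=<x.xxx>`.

segments=10 loops=1 length=8.659

cell (6,2): code 0100 → (6.429,3.000)–(7.000,2.327)
cell (6,3): code 1100 → (6.449,4.000)–(6.429,3.000)
cell (6,4): code 1000 → (7.000,4.630)–(6.449,4.000)
cell (7,2): code 0110 → (7.000,2.327)–(8.000,2.090)
cell (7,4): code 1001 → (8.000,4.865)–(7.000,4.630)
cell (8,2): code 0110 → (8.000,2.090)–(9.000,2.812)
cell (8,4): code 1001 → (9.000,4.149)–(8.000,4.865)
cell (9,2): code 0010 → (9.000,2.812)–(9.138,3.000)
cell (9,3): code 0011 → (9.138,3.000)–(9.113,4.000)
cell (9,4): code 0001 → (9.113,4.000)–(9.000,4.149)
total: 10 segments, chained into 1 closed loop(s), length Σ = 8.658830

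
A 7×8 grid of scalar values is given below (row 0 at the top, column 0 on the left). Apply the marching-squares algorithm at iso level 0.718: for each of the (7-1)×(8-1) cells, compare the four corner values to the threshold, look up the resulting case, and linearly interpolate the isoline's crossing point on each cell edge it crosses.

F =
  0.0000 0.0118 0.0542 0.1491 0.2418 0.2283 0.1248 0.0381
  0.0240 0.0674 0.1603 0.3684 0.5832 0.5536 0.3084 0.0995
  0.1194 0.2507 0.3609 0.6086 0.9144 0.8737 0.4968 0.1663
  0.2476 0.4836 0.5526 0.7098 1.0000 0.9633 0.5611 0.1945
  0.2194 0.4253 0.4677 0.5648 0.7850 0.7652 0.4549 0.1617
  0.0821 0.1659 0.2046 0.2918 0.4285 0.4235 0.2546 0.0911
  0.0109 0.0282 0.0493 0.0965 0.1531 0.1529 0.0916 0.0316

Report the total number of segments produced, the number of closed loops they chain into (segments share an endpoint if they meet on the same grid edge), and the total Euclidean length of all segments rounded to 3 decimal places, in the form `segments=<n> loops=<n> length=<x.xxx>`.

segments=10 loops=1 length=8.456

cell (1,3): code 0100 → (1.407,4.000)–(2.000,3.358)
cell (1,4): code 1100 → (1.514,5.000)–(1.407,4.000)
cell (1,5): code 1000 → (2.000,5.413)–(1.514,5.000)
cell (2,3): code 0110 → (2.000,3.358)–(3.000,3.028)
cell (2,5): code 1001 → (3.000,5.610)–(2.000,5.413)
cell (3,3): code 0110 → (3.000,3.028)–(4.000,3.696)
cell (3,5): code 1001 → (4.000,5.152)–(3.000,5.610)
cell (4,3): code 0010 → (4.000,3.696)–(4.188,4.000)
cell (4,4): code 0011 → (4.188,4.000)–(4.138,5.000)
cell (4,5): code 0001 → (4.138,5.000)–(4.000,5.152)
total: 10 segments, chained into 1 closed loop(s), length Σ = 8.456480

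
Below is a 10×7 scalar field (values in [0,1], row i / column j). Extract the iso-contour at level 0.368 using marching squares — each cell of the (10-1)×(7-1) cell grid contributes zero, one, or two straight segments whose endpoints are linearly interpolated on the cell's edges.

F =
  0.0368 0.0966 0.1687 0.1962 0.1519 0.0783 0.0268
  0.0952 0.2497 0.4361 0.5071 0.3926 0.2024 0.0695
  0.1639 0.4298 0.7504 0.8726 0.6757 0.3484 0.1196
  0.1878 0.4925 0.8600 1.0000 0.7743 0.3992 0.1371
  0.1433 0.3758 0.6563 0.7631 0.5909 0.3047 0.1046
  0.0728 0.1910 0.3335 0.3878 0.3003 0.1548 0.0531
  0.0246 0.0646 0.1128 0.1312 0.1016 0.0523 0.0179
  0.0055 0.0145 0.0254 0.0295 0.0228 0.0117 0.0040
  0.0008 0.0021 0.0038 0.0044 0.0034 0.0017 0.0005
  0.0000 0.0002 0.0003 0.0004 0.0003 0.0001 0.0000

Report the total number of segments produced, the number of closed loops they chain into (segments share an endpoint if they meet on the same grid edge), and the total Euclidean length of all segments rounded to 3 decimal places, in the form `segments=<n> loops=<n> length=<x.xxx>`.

cell (0,1): code 0100 → (0.745,2.000)–(1.000,1.635)
cell (0,2): code 1100 → (0.553,3.000)–(0.745,2.000)
cell (0,3): code 1100 → (0.898,4.000)–(0.553,3.000)
cell (0,4): code 1000 → (1.000,4.129)–(0.898,4.000)
cell (1,0): code 0100 → (1.657,1.000)–(2.000,0.768)
cell (1,1): code 1110 → (1.000,1.635)–(1.657,1.000)
cell (1,4): code 1001 → (2.000,4.940)–(1.000,4.129)
cell (2,0): code 0110 → (2.000,0.768)–(3.000,0.591)
cell (2,4): code 1101 → (2.386,5.000)–(2.000,4.940)
cell (2,5): code 1000 → (3.000,5.119)–(2.386,5.000)
cell (3,0): code 0110 → (3.000,0.591)–(4.000,0.966)
cell (3,4): code 1011 → (4.000,4.779)–(3.330,5.000)
cell (3,5): code 0001 → (3.330,5.000)–(3.000,5.119)
cell (4,0): code 0010 → (4.000,0.966)–(4.042,1.000)
cell (4,1): code 0011 → (4.042,1.000)–(4.893,2.000)
cell (4,2): code 0111 → (4.893,2.000)–(5.000,2.635)
cell (4,3): code 1011 → (5.000,3.226)–(4.767,4.000)
cell (4,4): code 0001 → (4.767,4.000)–(4.000,4.779)
cell (5,2): code 0010 → (5.000,2.635)–(5.077,3.000)
cell (5,3): code 0001 → (5.077,3.000)–(5.000,3.226)
total: 20 segments, chained into 1 closed loop(s), length Σ = 13.981729

segments=20 loops=1 length=13.982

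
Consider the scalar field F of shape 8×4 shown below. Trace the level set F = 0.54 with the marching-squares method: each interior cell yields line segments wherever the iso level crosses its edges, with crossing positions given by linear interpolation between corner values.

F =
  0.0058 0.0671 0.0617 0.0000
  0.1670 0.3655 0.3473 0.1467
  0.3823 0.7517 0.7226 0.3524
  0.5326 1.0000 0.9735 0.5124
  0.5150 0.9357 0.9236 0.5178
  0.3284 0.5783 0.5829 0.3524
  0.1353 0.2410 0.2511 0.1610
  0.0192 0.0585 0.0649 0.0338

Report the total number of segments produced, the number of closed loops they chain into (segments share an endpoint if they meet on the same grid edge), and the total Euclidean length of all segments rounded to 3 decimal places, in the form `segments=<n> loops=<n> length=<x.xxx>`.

segments=12 loops=1 length=10.611

cell (1,0): code 0100 → (1.452,1.000)–(2.000,0.427)
cell (1,1): code 1100 → (1.513,2.000)–(1.452,1.000)
cell (1,2): code 1000 → (2.000,2.493)–(1.513,2.000)
cell (2,0): code 0110 → (2.000,0.427)–(3.000,0.016)
cell (2,2): code 1001 → (3.000,2.940)–(2.000,2.493)
cell (3,0): code 0110 → (3.000,0.016)–(4.000,0.059)
cell (3,2): code 1001 → (4.000,2.945)–(3.000,2.940)
cell (4,0): code 0110 → (4.000,0.059)–(5.000,0.847)
cell (4,2): code 1001 → (5.000,2.186)–(4.000,2.945)
cell (5,0): code 0010 → (5.000,0.847)–(5.114,1.000)
cell (5,1): code 0011 → (5.114,1.000)–(5.129,2.000)
cell (5,2): code 0001 → (5.129,2.000)–(5.000,2.186)
total: 12 segments, chained into 1 closed loop(s), length Σ = 10.610997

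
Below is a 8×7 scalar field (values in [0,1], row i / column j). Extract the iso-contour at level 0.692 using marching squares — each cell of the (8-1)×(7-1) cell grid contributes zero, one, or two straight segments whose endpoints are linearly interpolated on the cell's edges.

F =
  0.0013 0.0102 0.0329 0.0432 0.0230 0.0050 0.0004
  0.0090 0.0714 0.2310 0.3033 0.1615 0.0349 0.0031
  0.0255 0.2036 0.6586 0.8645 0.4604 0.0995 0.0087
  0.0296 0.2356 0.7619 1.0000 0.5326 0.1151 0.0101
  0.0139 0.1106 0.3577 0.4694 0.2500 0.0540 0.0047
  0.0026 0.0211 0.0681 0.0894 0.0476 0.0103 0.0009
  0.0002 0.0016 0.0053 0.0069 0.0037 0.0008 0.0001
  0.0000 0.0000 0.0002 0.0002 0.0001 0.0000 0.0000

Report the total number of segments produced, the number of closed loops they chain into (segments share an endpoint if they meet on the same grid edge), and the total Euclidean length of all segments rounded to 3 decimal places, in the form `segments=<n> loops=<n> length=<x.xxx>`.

segments=8 loops=1 length=5.672

cell (1,2): code 0100 → (1.693,3.000)–(2.000,2.162)
cell (1,3): code 1000 → (2.000,3.427)–(1.693,3.000)
cell (2,1): code 0100 → (2.323,2.000)–(3.000,1.867)
cell (2,2): code 1110 → (2.000,2.162)–(2.323,2.000)
cell (2,3): code 1001 → (3.000,3.659)–(2.000,3.427)
cell (3,1): code 0010 → (3.000,1.867)–(3.173,2.000)
cell (3,2): code 0011 → (3.173,2.000)–(3.580,3.000)
cell (3,3): code 0001 → (3.580,3.000)–(3.000,3.659)
total: 8 segments, chained into 1 closed loop(s), length Σ = 5.672396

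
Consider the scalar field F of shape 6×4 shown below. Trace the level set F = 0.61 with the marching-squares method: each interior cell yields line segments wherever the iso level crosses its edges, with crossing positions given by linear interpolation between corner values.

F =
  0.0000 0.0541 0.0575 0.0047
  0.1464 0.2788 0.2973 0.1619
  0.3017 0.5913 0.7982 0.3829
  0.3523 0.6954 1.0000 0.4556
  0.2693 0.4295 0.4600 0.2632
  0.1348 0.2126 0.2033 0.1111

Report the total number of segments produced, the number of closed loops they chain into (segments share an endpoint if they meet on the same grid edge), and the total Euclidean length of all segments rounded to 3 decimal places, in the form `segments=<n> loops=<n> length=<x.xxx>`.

segments=8 loops=1 length=6.166

cell (1,1): code 0100 → (1.624,2.000)–(2.000,1.090)
cell (1,2): code 1000 → (2.000,2.453)–(1.624,2.000)
cell (2,0): code 0100 → (2.180,1.000)–(3.000,0.751)
cell (2,1): code 1110 → (2.000,1.090)–(2.180,1.000)
cell (2,2): code 1001 → (3.000,2.716)–(2.000,2.453)
cell (3,0): code 0010 → (3.000,0.751)–(3.321,1.000)
cell (3,1): code 0011 → (3.321,1.000)–(3.722,2.000)
cell (3,2): code 0001 → (3.722,2.000)–(3.000,2.716)
total: 8 segments, chained into 1 closed loop(s), length Σ = 6.166289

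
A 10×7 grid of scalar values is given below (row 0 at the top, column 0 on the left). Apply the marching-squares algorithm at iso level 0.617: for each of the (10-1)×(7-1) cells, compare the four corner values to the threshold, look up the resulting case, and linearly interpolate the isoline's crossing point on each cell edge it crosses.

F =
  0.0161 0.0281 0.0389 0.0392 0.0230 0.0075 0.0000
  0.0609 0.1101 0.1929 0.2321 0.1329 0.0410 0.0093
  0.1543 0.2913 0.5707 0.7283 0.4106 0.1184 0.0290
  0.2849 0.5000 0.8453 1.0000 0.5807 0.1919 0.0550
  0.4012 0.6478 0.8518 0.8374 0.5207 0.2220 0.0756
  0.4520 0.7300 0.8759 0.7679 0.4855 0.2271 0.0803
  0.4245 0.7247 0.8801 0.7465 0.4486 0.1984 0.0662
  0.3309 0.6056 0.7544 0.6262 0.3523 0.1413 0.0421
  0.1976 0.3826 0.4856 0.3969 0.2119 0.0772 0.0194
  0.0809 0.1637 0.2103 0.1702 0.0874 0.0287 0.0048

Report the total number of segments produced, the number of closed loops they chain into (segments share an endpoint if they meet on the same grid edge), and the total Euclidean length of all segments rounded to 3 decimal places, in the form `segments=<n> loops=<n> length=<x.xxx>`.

segments=18 loops=1 length=14.277

cell (1,2): code 0100 → (1.776,3.000)–(2.000,2.294)
cell (1,3): code 1000 → (2.000,3.350)–(1.776,3.000)
cell (2,1): code 0100 → (2.169,2.000)–(3.000,1.339)
cell (2,2): code 1110 → (2.000,2.294)–(2.169,2.000)
cell (2,3): code 1001 → (3.000,3.913)–(2.000,3.350)
cell (3,0): code 0100 → (3.792,1.000)–(4.000,0.875)
cell (3,1): code 1110 → (3.000,1.339)–(3.792,1.000)
cell (3,3): code 1001 → (4.000,3.696)–(3.000,3.913)
cell (4,0): code 0110 → (4.000,0.875)–(5.000,0.594)
cell (4,3): code 1001 → (5.000,3.534)–(4.000,3.696)
cell (5,0): code 0110 → (5.000,0.594)–(6.000,0.641)
cell (5,3): code 1001 → (6.000,3.435)–(5.000,3.534)
cell (6,0): code 0010 → (6.000,0.641)–(6.904,1.000)
cell (6,1): code 0111 → (6.904,1.000)–(7.000,1.077)
cell (6,3): code 1001 → (7.000,3.034)–(6.000,3.435)
cell (7,1): code 0010 → (7.000,1.077)–(7.511,2.000)
cell (7,2): code 0011 → (7.511,2.000)–(7.040,3.000)
cell (7,3): code 0001 → (7.040,3.000)–(7.000,3.034)
total: 18 segments, chained into 1 closed loop(s), length Σ = 14.276974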